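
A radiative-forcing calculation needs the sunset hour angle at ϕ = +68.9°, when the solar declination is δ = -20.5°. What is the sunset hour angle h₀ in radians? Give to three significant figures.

cos h₀ = −tan ϕ · tan δ = −tan(+68.9°) × tan(-20.500°) = 0.9689, so h₀ = 0.2499 rad = 14.32°.

h₀ = 0.250 rad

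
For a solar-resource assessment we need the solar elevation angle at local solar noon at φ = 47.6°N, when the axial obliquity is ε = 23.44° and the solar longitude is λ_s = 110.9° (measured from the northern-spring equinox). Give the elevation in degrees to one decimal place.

64.2°

Solar declination: sin δ = sin ε · sin λ_s = sin 23.44° × sin 110.9° = 0.37162, so δ = +21.815°.
At local noon the hour angle is zero, so the zenith angle equals |φ − δ| = |+47.6° − (+21.815°)| = 25.785°.
Elevation = 90° − 25.785° = 64.2°.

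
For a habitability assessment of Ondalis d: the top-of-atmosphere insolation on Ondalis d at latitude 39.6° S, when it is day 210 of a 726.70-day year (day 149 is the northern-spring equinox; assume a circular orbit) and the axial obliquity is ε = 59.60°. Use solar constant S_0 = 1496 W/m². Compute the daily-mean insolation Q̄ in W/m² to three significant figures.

Solar longitude: L_s = 360° × (210 − 149)/726.70 = 30.219°.
sin δ = sin 59.60° × sin 30.219° = 0.43411, so δ = +25.728°.
cos h₀ = −tan(-39.6°) tan(+25.728°) = 0.3986, h₀ = 1.1608 rad.
Bracket: h₀ sin ϕ sin δ + cos ϕ cos δ sin h₀ = 1.1608×-0.63742×0.43411 + 0.77051×0.90086×0.91711 = -0.321205 + 0.636586 = 0.315381.
Q̄ = (S_0/π) × [bracket] = (1496/π) × 0.315381 = 150.2 W/m².

Q̄ ≈ 150 W/m²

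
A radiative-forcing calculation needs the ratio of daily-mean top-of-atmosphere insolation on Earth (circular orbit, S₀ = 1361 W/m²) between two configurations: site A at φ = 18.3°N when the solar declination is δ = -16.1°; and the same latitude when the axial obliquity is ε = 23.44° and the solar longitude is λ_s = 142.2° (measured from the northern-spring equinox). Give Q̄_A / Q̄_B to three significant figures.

— Configuration A (φ=+18.3°):
cos H₀ = −tan(+18.3°) tan(-16.100°) = 0.0955, H₀ = 1.4752 rad.
Bracket: H₀ sin φ sin δ + cos φ cos δ sin H₀ = 1.4752×0.31399×-0.27731 + 0.94943×0.96078×0.99543 = -0.128449 + 0.908025 = 0.779576.
Q̄ = (S₀/π) × [bracket] = (1361/π) × 0.779576 = 337.73 W/m².
— Configuration B (φ=+18.3°):
Solar declination: sin δ = sin ε · sin λ_s = sin 23.44° × sin 142.2° = 0.24381, so δ = +14.111°.
cos H₀ = −tan(+18.3°) tan(+14.111°) = -0.0831, H₀ = 1.6540 rad.
Bracket: H₀ sin φ sin δ + cos φ cos δ sin H₀ = 1.6540×0.31399×0.24381 + 0.94943×0.96982×0.99654 = 0.126620 + 0.917590 = 1.044210.
Q̄ = (S₀/π) × [bracket] = (1361/π) × 1.044210 = 452.37 W/m².
Ratio Q̄_A / Q̄_B = 337.73 / 452.37 = 0.7466.

Q̄_A / Q̄_B ≈ 0.747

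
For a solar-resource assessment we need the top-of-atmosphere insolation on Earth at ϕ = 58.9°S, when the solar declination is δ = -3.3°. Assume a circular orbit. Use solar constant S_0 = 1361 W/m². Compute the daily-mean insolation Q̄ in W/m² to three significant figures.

Q̄ ≈ 258 W/m²

cos h₀ = −tan(-58.9°) tan(-3.300°) = -0.0956, h₀ = 1.6665 rad.
Bracket: h₀ sin ϕ sin δ + cos ϕ cos δ sin h₀ = 1.6665×-0.85627×-0.05756 + 0.51653×0.99834×0.99542 = 0.082137 + 0.513311 = 0.595448.
Q̄ = (S_0/π) × [bracket] = (1361/π) × 0.595448 = 258.0 W/m².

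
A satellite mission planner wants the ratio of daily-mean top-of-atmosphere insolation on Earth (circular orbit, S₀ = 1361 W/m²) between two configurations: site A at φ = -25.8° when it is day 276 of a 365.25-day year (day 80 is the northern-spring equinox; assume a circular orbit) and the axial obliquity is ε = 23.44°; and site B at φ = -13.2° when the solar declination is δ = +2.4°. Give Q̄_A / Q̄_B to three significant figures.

Q̄_A / Q̄_B ≈ 1.00

— Configuration A (φ=-25.8°):
Solar longitude: λ_s = 360° × (276 − 80)/365.25 = 193.183°.
sin δ = sin 23.44° × sin 193.183° = -0.09072, so δ = -5.205°.
cos H₀ = −tan(-25.8°) tan(-5.205°) = -0.0440, H₀ = 1.6148 rad.
Bracket: H₀ sin φ sin δ + cos φ cos δ sin H₀ = 1.6148×-0.43523×-0.09072 + 0.90032×0.99588×0.99903 = 0.063759 + 0.895741 = 0.959500.
Q̄ = (S₀/π) × [bracket] = (1361/π) × 0.959500 = 415.67 W/m².
— Configuration B (φ=-13.2°):
cos H₀ = −tan(-13.2°) tan(+2.400°) = 0.0098, H₀ = 1.5610 rad.
Bracket: H₀ sin φ sin δ + cos φ cos δ sin H₀ = 1.5610×-0.22835×0.04188 + 0.97358×0.99912×0.99995 = -0.014928 + 0.972675 = 0.957747.
Q̄ = (S₀/π) × [bracket] = (1361/π) × 0.957747 = 414.91 W/m².
Ratio Q̄_A / Q̄_B = 415.67 / 414.91 = 1.002.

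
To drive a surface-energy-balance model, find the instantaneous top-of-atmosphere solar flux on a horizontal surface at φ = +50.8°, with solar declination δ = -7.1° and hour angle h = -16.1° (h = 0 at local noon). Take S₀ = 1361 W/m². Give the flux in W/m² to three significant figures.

cos θ_z = sin φ sin δ + cos φ cos δ cos h = -0.095784 + 0.602584 = 0.506800.
Flux = S₀ · cos θ_z = 1361 × 0.506800 = 689.8 W/m².

690 W/m²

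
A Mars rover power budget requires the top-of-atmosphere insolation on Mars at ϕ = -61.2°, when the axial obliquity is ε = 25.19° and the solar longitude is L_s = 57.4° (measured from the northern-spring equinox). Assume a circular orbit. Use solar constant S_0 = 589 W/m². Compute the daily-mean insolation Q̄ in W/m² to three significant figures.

Q̄ ≈ 13.4 W/m²

Solar declination: sin δ = sin ε · sin L_s = sin 25.19° × sin 57.4° = 0.35857, so δ = +21.012°.
cos h₀ = −tan(-61.2°) tan(+21.012°) = 0.6987, h₀ = 0.7972 rad.
Bracket: h₀ sin ϕ sin δ + cos ϕ cos δ sin h₀ = 0.7972×-0.87631×0.35857 + 0.48175×0.93350×0.71543 = -0.250495 + 0.321739 = 0.071244.
Q̄ = (S_0/π) × [bracket] = (589/π) × 0.071244 = 13.36 W/m².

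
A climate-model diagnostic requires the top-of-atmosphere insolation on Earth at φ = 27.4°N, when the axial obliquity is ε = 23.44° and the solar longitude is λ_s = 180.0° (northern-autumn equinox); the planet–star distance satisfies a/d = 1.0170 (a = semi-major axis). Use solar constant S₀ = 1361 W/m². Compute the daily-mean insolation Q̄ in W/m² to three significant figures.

Solar declination: sin δ = sin ε · sin λ_s = sin 23.44° × sin 180.0° = 0.00000, so δ = +0.000°.
cos H₀ = −tan(+27.4°) tan(+0.000°) = -0.0000, H₀ = 1.5708 rad.
Bracket: H₀ sin φ sin δ + cos φ cos δ sin H₀ = 1.5708×0.46020×0.00000 + 0.88782×1.00000×1.00000 = 0.000000 + 0.887820 = 0.887820.
Inverse-square distance factor (a/d)² = 1.0170² = 1.034289.
Q̄ = (S₀/π) × 1.034289 × [bracket] = (1361/π) × 1.034289 × 0.887820 = 397.8 W/m².

Q̄ ≈ 398 W/m²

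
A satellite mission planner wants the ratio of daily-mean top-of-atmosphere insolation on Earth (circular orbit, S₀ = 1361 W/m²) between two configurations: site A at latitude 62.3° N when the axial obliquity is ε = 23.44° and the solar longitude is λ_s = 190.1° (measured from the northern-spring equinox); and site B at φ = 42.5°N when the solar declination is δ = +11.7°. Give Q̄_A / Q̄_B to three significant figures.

— Configuration A (φ=+62.3°):
Solar declination: sin δ = sin ε · sin λ_s = sin 23.44° × sin 190.1° = -0.06976, so δ = -4.000°.
cos H₀ = −tan(+62.3°) tan(-4.000°) = 0.1332, H₀ = 1.4372 rad.
Bracket: H₀ sin φ sin δ + cos φ cos δ sin H₀ = 1.4372×0.88539×-0.06976 + 0.46484×0.99756×0.99109 = -0.088768 + 0.459574 = 0.370806.
Q̄ = (S₀/π) × [bracket] = (1361/π) × 0.370806 = 160.64 W/m².
— Configuration B (φ=+42.5°):
cos H₀ = −tan(+42.5°) tan(+11.700°) = -0.1898, H₀ = 1.7617 rad.
Bracket: H₀ sin φ sin δ + cos φ cos δ sin H₀ = 1.7617×0.67559×0.20279 + 0.73728×0.97922×0.98183 = 0.241358 + 0.708841 = 0.950199.
Q̄ = (S₀/π) × [bracket] = (1361/π) × 0.950199 = 411.64 W/m².
Ratio Q̄_A / Q̄_B = 160.64 / 411.64 = 0.3902.

Q̄_A / Q̄_B ≈ 0.390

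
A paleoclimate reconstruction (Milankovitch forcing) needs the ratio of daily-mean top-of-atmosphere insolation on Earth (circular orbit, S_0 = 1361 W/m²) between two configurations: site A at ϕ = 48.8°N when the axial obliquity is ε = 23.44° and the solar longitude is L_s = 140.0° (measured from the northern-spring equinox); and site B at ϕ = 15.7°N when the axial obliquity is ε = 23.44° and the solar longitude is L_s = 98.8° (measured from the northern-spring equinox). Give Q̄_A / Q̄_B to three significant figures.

Q̄_A / Q̄_B ≈ 0.915

— Configuration A (ϕ=+48.8°):
Solar declination: sin δ = sin ε · sin L_s = sin 23.44° × sin 140.0° = 0.25569, so δ = +14.815°.
cos h₀ = −tan(+48.8°) tan(+14.815°) = -0.3021, h₀ = 1.8777 rad.
Bracket: h₀ sin ϕ sin δ + cos ϕ cos δ sin h₀ = 1.8777×0.75241×0.25569 + 0.65869×0.96676×0.95327 = 0.361239 + 0.607038 = 0.968277.
Q̄ = (S_0/π) × [bracket] = (1361/π) × 0.968277 = 419.48 W/m².
— Configuration B (ϕ=+15.7°):
Solar declination: sin δ = sin ε · sin L_s = sin 23.44° × sin 98.8° = 0.39311, so δ = +23.148°.
cos h₀ = −tan(+15.7°) tan(+23.148°) = -0.1202, h₀ = 1.6913 rad.
Bracket: h₀ sin ϕ sin δ + cos ϕ cos δ sin h₀ = 1.6913×0.27060×0.39311 + 0.96269×0.91949×0.99275 = 0.179913 + 0.878766 = 1.058679.
Q̄ = (S_0/π) × [bracket] = (1361/π) × 1.058679 = 458.64 W/m².
Ratio Q̄_A / Q̄_B = 419.48 / 458.64 = 0.9146.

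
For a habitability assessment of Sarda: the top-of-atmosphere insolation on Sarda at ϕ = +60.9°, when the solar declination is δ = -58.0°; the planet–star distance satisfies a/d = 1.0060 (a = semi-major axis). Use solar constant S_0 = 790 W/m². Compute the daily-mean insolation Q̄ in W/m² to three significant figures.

cos h₀ = −tan(+60.9°) tan(-58.000°) = 2.8752 ≥ 1 ⇒ polar night, h₀ = 0 and Q̄ = 0.
Inverse-square distance factor (a/d)² = 1.0060² = 1.012036.

Q̄ ≈ 0.00 W/m²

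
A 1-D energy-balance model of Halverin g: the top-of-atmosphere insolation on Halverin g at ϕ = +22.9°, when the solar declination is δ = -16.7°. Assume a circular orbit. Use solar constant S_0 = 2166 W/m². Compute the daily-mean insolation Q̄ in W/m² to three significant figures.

Q̄ ≈ 492 W/m²

cos h₀ = −tan(+22.9°) tan(-16.700°) = 0.1267, h₀ = 1.4437 rad.
Bracket: h₀ sin ϕ sin δ + cos ϕ cos δ sin h₀ = 1.4437×0.38912×-0.28736 + 0.92119×0.95782×0.99194 = -0.161431 + 0.875223 = 0.713792.
Q̄ = (S_0/π) × [bracket] = (2166/π) × 0.713792 = 492.1 W/m².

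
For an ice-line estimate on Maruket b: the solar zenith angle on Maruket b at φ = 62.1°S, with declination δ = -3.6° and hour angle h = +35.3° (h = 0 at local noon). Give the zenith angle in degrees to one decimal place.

cos θ_z = sin φ sin δ + cos φ cos δ cos h = 0.055492 + 0.381142 = 0.436634.
θ_z = arccos(0.436634) = 64.1°.

θ_z = 64.1°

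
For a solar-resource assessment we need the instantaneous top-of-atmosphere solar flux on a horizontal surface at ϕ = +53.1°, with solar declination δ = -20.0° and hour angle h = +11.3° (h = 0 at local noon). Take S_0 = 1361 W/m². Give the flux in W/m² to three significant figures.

cos θ_z = sin ϕ sin δ + cos ϕ cos δ cos h = -0.273508 + 0.553273 = 0.279765.
Flux = S_0 · cos θ_z = 1361 × 0.279765 = 380.8 W/m².

381 W/m²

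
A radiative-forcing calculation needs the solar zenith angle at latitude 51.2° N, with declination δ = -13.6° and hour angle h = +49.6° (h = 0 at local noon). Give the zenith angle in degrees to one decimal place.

θ_z = 77.8°

cos θ_z = sin φ sin δ + cos φ cos δ cos h = -0.183255 + 0.394727 = 0.211472.
θ_z = arccos(0.211472) = 77.8°.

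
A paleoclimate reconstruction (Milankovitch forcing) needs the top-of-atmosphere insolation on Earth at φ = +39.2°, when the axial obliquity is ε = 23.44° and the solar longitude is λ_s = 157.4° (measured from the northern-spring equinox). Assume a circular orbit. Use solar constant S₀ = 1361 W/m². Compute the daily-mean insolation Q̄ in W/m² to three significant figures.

Q̄ ≈ 400 W/m²

Solar declination: sin δ = sin ε · sin λ_s = sin 23.44° × sin 157.4° = 0.15287, so δ = +8.793°.
cos H₀ = −tan(+39.2°) tan(+8.793°) = -0.1262, H₀ = 1.6973 rad.
Bracket: H₀ sin φ sin δ + cos φ cos δ sin H₀ = 1.6973×0.63203×0.15287 + 0.77494×0.98825×0.99201 = 0.163990 + 0.759715 = 0.923705.
Q̄ = (S₀/π) × [bracket] = (1361/π) × 0.923705 = 400.2 W/m².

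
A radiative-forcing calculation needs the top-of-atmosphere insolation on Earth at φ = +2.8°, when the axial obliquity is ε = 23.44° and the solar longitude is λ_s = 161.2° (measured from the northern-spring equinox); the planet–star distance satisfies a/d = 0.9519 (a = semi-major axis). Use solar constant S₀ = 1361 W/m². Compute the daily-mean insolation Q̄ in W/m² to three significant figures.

Solar declination: sin δ = sin ε · sin λ_s = sin 23.44° × sin 161.2° = 0.12819, so δ = +7.365°.
cos H₀ = −tan(+2.8°) tan(+7.365°) = -0.0063, H₀ = 1.5771 rad.
Bracket: H₀ sin φ sin δ + cos φ cos δ sin H₀ = 1.5771×0.04885×0.12819 + 0.99881×0.99175×0.99998 = 0.009876 + 0.990550 = 1.000426.
Inverse-square distance factor (a/d)² = 0.9519² = 0.906114.
Q̄ = (S₀/π) × 0.906114 × [bracket] = (1361/π) × 0.906114 × 1.000426 = 392.7 W/m².

Q̄ ≈ 393 W/m²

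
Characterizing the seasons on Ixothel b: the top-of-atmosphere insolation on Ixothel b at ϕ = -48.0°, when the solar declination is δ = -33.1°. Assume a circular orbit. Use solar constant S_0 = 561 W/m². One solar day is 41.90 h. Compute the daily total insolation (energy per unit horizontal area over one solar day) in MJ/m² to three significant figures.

36.4 MJ/m²

cos h₀ = −tan(-48.0°) tan(-33.100°) = -0.7240, h₀ = 2.3804 rad.
Bracket: h₀ sin ϕ sin δ + cos ϕ cos δ sin h₀ = 2.3804×-0.74314×-0.54610 + 0.66913×0.83772×0.68980 = 0.966035 + 0.386663 = 1.352698.
Q̄ = (S_0/π) × [bracket] = (561/π) × 1.352698 = 241.55 W/m².
Daily total = Q̄ × 41.90 h × 3600 s/h = 241.55 × 41.90 × 3600 / 10⁶ = 36.44 MJ/m².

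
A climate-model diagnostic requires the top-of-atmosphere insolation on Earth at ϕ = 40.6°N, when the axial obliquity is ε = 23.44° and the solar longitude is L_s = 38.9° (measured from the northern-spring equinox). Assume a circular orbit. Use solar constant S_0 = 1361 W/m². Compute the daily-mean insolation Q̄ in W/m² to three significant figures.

Q̄ ≈ 437 W/m²

Solar declination: sin δ = sin ε · sin L_s = sin 23.44° × sin 38.9° = 0.24980, so δ = +14.465°.
cos h₀ = −tan(+40.6°) tan(+14.465°) = -0.2211, h₀ = 1.7937 rad.
Bracket: h₀ sin ϕ sin δ + cos ϕ cos δ sin h₀ = 1.7937×0.65077×0.24980 + 0.75927×0.96830×0.97525 = 0.291588 + 0.717005 = 1.008593.
Q̄ = (S_0/π) × [bracket] = (1361/π) × 1.008593 = 436.9 W/m².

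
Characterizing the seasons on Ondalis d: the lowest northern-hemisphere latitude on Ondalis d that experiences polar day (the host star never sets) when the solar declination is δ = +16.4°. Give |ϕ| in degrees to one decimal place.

|ϕ| = 73.6°

Polar day requires cos h₀ = −tan ϕ tan δ ≤ −1, i.e. tan ϕ tan δ ≥ 1.
The boundary is |tan ϕ| · |tan δ| = 1, so |ϕ| = 90° − |δ| = 90° − 16.4° = 73.6° in the northern hemisphere.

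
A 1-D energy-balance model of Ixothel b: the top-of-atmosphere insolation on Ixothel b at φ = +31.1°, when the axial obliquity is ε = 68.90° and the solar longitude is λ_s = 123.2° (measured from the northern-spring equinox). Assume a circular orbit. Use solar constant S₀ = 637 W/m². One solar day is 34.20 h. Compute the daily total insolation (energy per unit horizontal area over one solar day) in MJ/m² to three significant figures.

Solar declination: sin δ = sin ε · sin λ_s = sin 68.90° × sin 123.2° = 0.78066, so δ = +51.321°.
cos H₀ = −tan(+31.1°) tan(+51.321°) = -0.7535, H₀ = 2.4242 rad.
Bracket: H₀ sin φ sin δ + cos φ cos δ sin H₀ = 2.4242×0.51653×0.78066 + 0.85627×0.62495×0.65741 = 0.977521 + 0.351797 = 1.329318.
Q̄ = (S₀/π) × [bracket] = (637/π) × 1.329318 = 269.54 W/m².
Daily total = Q̄ × 34.20 h × 3600 s/h = 269.54 × 34.20 × 3600 / 10⁶ = 33.19 MJ/m².

33.2 MJ/m²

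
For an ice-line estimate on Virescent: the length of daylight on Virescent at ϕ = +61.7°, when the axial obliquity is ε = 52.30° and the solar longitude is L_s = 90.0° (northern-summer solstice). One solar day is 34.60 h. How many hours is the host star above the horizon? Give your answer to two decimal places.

34.60 h

Solar declination: sin δ = sin ε · sin L_s = sin 52.30° × sin 90.0° = 0.79122, so δ = +52.300°.
Sunrise equation: cos h₀ = −tan ϕ · tan δ = -2.4029 ≤ −1, so the host star never sets (polar day) and h₀ = π.
Daylight = 2h₀/(2π) × 34.60 h = (3.1416/π) × 34.60 = 34.60 h.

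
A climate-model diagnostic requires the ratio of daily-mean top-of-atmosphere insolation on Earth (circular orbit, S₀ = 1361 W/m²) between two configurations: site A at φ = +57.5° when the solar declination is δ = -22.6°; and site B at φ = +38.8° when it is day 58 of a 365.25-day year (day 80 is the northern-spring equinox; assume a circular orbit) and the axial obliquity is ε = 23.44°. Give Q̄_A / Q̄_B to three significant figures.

Q̄_A / Q̄_B ≈ 0.154

— Configuration A (φ=+57.5°):
cos H₀ = −tan(+57.5°) tan(-22.600°) = 0.6534, H₀ = 0.8587 rad.
Bracket: H₀ sin φ sin δ + cos φ cos δ sin H₀ = 0.8587×0.84339×-0.38430 + 0.53730×0.92321×0.75702 = -0.278317 + 0.375513 = 0.097196.
Q̄ = (S₀/π) × [bracket] = (1361/π) × 0.097196 = 42.107 W/m².
— Configuration B (φ=+38.8°):
Solar longitude: λ_s = 360° × (58 − 80)/365.25 = -21.684°, i.e. -21.684° + 360° = 338.316°.
sin δ = sin 23.44° × sin 338.316° = -0.14698, so δ = -8.452°.
cos H₀ = −tan(+38.8°) tan(-8.452°) = 0.1195, H₀ = 1.4510 rad.
Bracket: H₀ sin φ sin δ + cos φ cos δ sin H₀ = 1.4510×0.62660×-0.14698 + 0.77934×0.98914×0.99284 = -0.133634 + 0.765357 = 0.631723.
Q̄ = (S₀/π) × [bracket] = (1361/π) × 0.631723 = 273.67 W/m².
Ratio Q̄_A / Q̄_B = 42.107 / 273.67 = 0.1539.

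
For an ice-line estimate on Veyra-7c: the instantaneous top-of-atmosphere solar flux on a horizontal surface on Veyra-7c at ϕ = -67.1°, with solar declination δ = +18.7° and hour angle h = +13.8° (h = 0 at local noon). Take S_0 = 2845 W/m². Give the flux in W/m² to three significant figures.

178 W/m²

cos θ_z = sin ϕ sin δ + cos ϕ cos δ cos h = -0.295344 + 0.357943 = 0.062599.
Flux = S_0 · cos θ_z = 2845 × 0.062599 = 178.1 W/m².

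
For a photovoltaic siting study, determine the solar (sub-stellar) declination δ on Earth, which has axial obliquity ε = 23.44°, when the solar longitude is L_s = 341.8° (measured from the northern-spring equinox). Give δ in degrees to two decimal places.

sin δ = sin ε · sin L_s = sin 23.44° × sin 341.8° = -0.124243.
δ = arcsin(-0.124243) = -7.14°.

δ = -7.14°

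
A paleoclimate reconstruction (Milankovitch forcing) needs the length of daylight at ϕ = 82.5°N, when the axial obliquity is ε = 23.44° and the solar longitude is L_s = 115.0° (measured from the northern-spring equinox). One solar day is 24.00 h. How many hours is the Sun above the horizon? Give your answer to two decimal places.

Solar declination: sin δ = sin ε · sin L_s = sin 23.44° × sin 115.0° = 0.36052, so δ = +21.132°.
Sunrise equation: cos h₀ = −tan ϕ · tan δ = -2.9358 ≤ −1, so the Sun never sets (polar day) and h₀ = π.
Daylight = 2h₀/(2π) × 24.00 h = (3.1416/π) × 24.00 = 24.00 h.

24.00 h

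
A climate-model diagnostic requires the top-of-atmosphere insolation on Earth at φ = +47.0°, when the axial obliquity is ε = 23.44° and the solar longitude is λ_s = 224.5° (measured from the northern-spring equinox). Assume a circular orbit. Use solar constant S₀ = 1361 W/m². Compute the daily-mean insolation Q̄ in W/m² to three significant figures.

Q̄ ≈ 159 W/m²

Solar declination: sin δ = sin ε · sin λ_s = sin 23.44° × sin 224.5° = -0.27881, so δ = -16.189°.
cos H₀ = −tan(+47.0°) tan(-16.189°) = 0.3113, H₀ = 1.2542 rad.
Bracket: H₀ sin φ sin δ + cos φ cos δ sin H₀ = 1.2542×0.73135×-0.27881 + 0.68200×0.96035×0.95030 = -0.255741 + 0.622407 = 0.366666.
Q̄ = (S₀/π) × [bracket] = (1361/π) × 0.366666 = 158.8 W/m².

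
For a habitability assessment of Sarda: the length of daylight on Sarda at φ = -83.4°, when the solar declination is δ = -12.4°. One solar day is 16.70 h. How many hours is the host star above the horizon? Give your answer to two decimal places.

16.70 h

Sunrise equation: cos H₀ = −tan φ · tan δ = -1.9002 ≤ −1, so the host star never sets (polar day) and H₀ = π.
Daylight = 2H₀/(2π) × 16.70 h = (3.1416/π) × 16.70 = 16.70 h.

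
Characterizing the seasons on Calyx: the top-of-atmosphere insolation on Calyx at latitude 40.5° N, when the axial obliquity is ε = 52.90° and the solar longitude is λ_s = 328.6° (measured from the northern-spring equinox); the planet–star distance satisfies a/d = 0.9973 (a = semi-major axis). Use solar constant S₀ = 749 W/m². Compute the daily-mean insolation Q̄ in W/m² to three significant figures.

Q̄ ≈ 76.1 W/m²

Solar declination: sin δ = sin ε · sin λ_s = sin 52.90° × sin 328.6° = -0.41555, so δ = -24.554°.
cos H₀ = −tan(+40.5°) tan(-24.554°) = 0.3902, H₀ = 1.1700 rad.
Bracket: H₀ sin φ sin δ + cos φ cos δ sin H₀ = 1.1700×0.64945×-0.41555 + 0.76041×0.90957×0.92073 = -0.315758 + 0.636819 = 0.321061.
Inverse-square distance factor (a/d)² = 0.9973² = 0.994607.
Q̄ = (S₀/π) × 0.994607 × [bracket] = (749/π) × 0.994607 × 0.321061 = 76.13 W/m².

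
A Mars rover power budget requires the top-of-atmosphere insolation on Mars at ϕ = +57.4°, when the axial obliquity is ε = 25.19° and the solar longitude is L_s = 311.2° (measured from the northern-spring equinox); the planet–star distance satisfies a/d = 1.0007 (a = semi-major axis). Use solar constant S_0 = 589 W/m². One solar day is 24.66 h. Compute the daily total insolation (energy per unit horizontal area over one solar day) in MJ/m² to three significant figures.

Solar declination: sin δ = sin ε · sin L_s = sin 25.19° × sin 311.2° = -0.32024, so δ = -18.678°.
cos h₀ = −tan(+57.4°) tan(-18.678°) = 0.5286, h₀ = 1.0139 rad.
Bracket: h₀ sin ϕ sin δ + cos ϕ cos δ sin h₀ = 1.0139×0.84245×-0.32024 + 0.53877×0.94734×0.84888 = -0.273536 + 0.433267 = 0.159731.
Inverse-square distance factor (a/d)² = 1.0007² = 1.001400.
Q̄ = (S_0/π) × 1.001400 × [bracket] = (589/π) × 1.001400 × 0.159731 = 29.989 W/m².
Daily total = Q̄ × 24.66 h × 3600 s/h = 29.989 × 24.66 × 3600 / 10⁶ = 2.662 MJ/m².

2.66 MJ/m²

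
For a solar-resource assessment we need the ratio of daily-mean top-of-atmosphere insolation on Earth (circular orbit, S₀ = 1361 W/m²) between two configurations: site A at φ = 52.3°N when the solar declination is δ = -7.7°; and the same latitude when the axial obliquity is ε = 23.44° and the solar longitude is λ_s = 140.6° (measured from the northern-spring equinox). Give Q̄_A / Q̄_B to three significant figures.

Q̄_A / Q̄_B ≈ 0.478

— Configuration A (φ=+52.3°):
cos H₀ = −tan(+52.3°) tan(-7.700°) = 0.1749, H₀ = 1.3950 rad.
Bracket: H₀ sin φ sin δ + cos φ cos δ sin H₀ = 1.3950×0.79122×-0.13399 + 0.61153×0.99098×0.98458 = -0.147892 + 0.596669 = 0.448777.
Q̄ = (S₀/π) × [bracket] = (1361/π) × 0.448777 = 194.42 W/m².
— Configuration B (φ=+52.3°):
Solar declination: sin δ = sin ε · sin λ_s = sin 23.44° × sin 140.6° = 0.25249, so δ = +14.625°.
cos H₀ = −tan(+52.3°) tan(+14.625°) = -0.3376, H₀ = 1.9152 rad.
Bracket: H₀ sin φ sin δ + cos φ cos δ sin H₀ = 1.9152×0.79122×0.25249 + 0.61153×0.96760×0.94128 = 0.382609 + 0.556971 = 0.939580.
Q̄ = (S₀/π) × [bracket] = (1361/π) × 0.939580 = 407.04 W/m².
Ratio Q̄_A / Q̄_B = 194.42 / 407.04 = 0.4776.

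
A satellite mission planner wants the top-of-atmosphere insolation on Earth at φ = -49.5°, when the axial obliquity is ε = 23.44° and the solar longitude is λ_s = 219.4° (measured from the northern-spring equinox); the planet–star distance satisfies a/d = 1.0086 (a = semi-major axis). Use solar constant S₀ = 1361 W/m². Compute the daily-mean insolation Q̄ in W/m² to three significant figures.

Q̄ ≈ 423 W/m²

Solar declination: sin δ = sin ε · sin λ_s = sin 23.44° × sin 219.4° = -0.25249, so δ = -14.625°.
cos H₀ = −tan(-49.5°) tan(-14.625°) = -0.3055, H₀ = 1.8813 rad.
Bracket: H₀ sin φ sin δ + cos φ cos δ sin H₀ = 1.8813×-0.76041×-0.25249 + 0.64945×0.96760×0.95218 = 0.361202 + 0.598357 = 0.959559.
Inverse-square distance factor (a/d)² = 1.0086² = 1.017274.
Q̄ = (S₀/π) × 1.017274 × [bracket] = (1361/π) × 1.017274 × 0.959559 = 422.9 W/m².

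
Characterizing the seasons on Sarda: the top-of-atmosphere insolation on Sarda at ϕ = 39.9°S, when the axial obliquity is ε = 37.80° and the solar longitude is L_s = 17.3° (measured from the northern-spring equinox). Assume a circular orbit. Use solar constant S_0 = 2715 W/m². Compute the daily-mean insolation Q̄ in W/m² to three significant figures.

Q̄ ≈ 501 W/m²

Solar declination: sin δ = sin ε · sin L_s = sin 37.80° × sin 17.3° = 0.18226, so δ = +10.502°.
cos h₀ = −tan(-39.9°) tan(+10.502°) = 0.1550, h₀ = 1.4152 rad.
Bracket: h₀ sin ϕ sin δ + cos ϕ cos δ sin h₀ = 1.4152×-0.64145×0.18226 + 0.76717×0.98325×0.98792 = -0.165452 + 0.745208 = 0.579756.
Q̄ = (S_0/π) × [bracket] = (2715/π) × 0.579756 = 501.0 W/m².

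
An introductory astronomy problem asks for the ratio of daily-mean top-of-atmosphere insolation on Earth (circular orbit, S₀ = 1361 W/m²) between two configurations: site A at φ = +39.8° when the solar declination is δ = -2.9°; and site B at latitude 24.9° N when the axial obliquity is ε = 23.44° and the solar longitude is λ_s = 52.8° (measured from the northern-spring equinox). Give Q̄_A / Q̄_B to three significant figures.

Q̄_A / Q̄_B ≈ 0.664

— Configuration A (φ=+39.8°):
cos H₀ = −tan(+39.8°) tan(-2.900°) = 0.0422, H₀ = 1.5286 rad.
Bracket: H₀ sin φ sin δ + cos φ cos δ sin H₀ = 1.5286×0.64011×-0.05059 + 0.76828×0.99872×0.99911 = -0.049501 + 0.766614 = 0.717113.
Q̄ = (S₀/π) × [bracket] = (1361/π) × 0.717113 = 310.67 W/m².
— Configuration B (φ=+24.9°):
Solar declination: sin δ = sin ε · sin λ_s = sin 23.44° × sin 52.8° = 0.31685, so δ = +18.473°.
cos H₀ = −tan(+24.9°) tan(+18.473°) = -0.1551, H₀ = 1.7265 rad.
Bracket: H₀ sin φ sin δ + cos φ cos δ sin H₀ = 1.7265×0.42104×0.31685 + 0.90704×0.94848×0.98790 = 0.230326 + 0.849900 = 1.080226.
Q̄ = (S₀/π) × [bracket] = (1361/π) × 1.080226 = 467.98 W/m².
Ratio Q̄_A / Q̄_B = 310.67 / 467.98 = 0.6639.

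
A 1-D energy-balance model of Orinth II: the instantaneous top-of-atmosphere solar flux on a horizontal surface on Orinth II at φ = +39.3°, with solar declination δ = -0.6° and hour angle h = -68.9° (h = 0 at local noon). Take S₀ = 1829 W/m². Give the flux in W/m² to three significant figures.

497 W/m²

cos θ_z = sin φ sin δ + cos φ cos δ cos h = -0.006633 + 0.278565 = 0.271932.
Flux = S₀ · cos θ_z = 1829 × 0.271932 = 497.4 W/m².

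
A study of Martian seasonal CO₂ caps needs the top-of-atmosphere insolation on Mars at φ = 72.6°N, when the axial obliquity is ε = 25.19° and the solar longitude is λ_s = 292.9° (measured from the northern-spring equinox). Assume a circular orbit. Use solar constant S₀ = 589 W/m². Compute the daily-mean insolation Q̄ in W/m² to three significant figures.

Solar declination: sin δ = sin ε · sin λ_s = sin 25.19° × sin 292.9° = -0.39208, so δ = -23.084°.
cos H₀ = −tan(+72.6°) tan(-23.084°) = 1.3600 ≥ 1 ⇒ polar night, H₀ = 0 and Q̄ = 0.

Q̄ ≈ 0.00 W/m²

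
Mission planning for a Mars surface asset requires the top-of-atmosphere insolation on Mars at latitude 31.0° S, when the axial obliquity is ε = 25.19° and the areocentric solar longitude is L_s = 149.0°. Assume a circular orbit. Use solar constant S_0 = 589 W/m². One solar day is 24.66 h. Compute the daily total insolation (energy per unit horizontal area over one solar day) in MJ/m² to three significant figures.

sin δ = sin 25.19° × sin 149.0° = 0.21921, so δ = +12.663°.
cos h₀ = −tan(-31.0°) tan(+12.663°) = 0.1350, h₀ = 1.4354 rad.
Bracket: h₀ sin ϕ sin δ + cos ϕ cos δ sin h₀ = 1.4354×-0.51504×0.21921 + 0.85717×0.97568×0.99085 = -0.162059 + 0.828671 = 0.666612.
Q̄ = (S_0/π) × [bracket] = (589/π) × 0.666612 = 124.98 W/m².
Daily total = Q̄ × 24.66 h × 3600 s/h = 124.98 × 24.66 × 3600 / 10⁶ = 11.10 MJ/m².

11.1 MJ/m²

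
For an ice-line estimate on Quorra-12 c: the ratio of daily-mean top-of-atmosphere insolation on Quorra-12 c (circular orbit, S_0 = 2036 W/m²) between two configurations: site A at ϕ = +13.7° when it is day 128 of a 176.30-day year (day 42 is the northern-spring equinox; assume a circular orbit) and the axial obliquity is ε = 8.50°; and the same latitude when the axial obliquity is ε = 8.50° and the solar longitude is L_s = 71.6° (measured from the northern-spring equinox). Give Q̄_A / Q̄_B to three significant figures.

Q̄_A / Q̄_B ≈ 0.962

— Configuration A (ϕ=+13.7°):
Solar longitude: L_s = 360° × (128 − 42)/176.30 = 175.610°.
sin δ = sin 8.50° × sin 175.610° = 0.01131, so δ = +0.648°.
cos h₀ = −tan(+13.7°) tan(+0.648°) = -0.0028, h₀ = 1.5736 rad.
Bracket: h₀ sin ϕ sin δ + cos ϕ cos δ sin h₀ = 1.5736×0.23684×0.01131 + 0.97155×0.99994×1.00000 = 0.004215 + 0.971492 = 0.975707.
Q̄ = (S_0/π) × [bracket] = (2036/π) × 0.975707 = 632.34 W/m².
— Configuration B (ϕ=+13.7°):
Solar declination: sin δ = sin ε · sin L_s = sin 8.50° × sin 71.6° = 0.14025, so δ = +8.062°.
cos h₀ = −tan(+13.7°) tan(+8.062°) = -0.0345, h₀ = 1.6053 rad.
Bracket: h₀ sin ϕ sin δ + cos ϕ cos δ sin h₀ = 1.6053×0.23684×0.14025 + 0.97155×0.99012×0.99940 = 0.053323 + 0.961374 = 1.014697.
Q̄ = (S_0/π) × [bracket] = (2036/π) × 1.014697 = 657.60 W/m².
Ratio Q̄_A / Q̄_B = 632.34 / 657.60 = 0.9616.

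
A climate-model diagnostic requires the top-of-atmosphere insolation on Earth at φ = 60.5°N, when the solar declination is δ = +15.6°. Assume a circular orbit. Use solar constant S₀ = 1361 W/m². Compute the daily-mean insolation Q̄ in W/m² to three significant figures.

Q̄ ≈ 390 W/m²

cos H₀ = −tan(+60.5°) tan(+15.600°) = -0.4935, H₀ = 2.0869 rad.
Bracket: H₀ sin φ sin δ + cos φ cos δ sin H₀ = 2.0869×0.87036×0.26892 + 0.49242×0.96316×0.86975 = 0.488454 + 0.412504 = 0.900958.
Q̄ = (S₀/π) × [bracket] = (1361/π) × 0.900958 = 390.3 W/m².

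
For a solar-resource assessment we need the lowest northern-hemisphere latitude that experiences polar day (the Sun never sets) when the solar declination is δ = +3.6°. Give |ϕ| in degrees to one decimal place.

|ϕ| = 86.4°

Polar day requires cos h₀ = −tan ϕ tan δ ≤ −1, i.e. tan ϕ tan δ ≥ 1.
The boundary is |tan ϕ| · |tan δ| = 1, so |ϕ| = 90° − |δ| = 90° − 3.6° = 86.4° in the northern hemisphere.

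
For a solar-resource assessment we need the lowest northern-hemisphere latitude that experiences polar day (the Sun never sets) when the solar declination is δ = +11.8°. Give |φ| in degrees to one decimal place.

|φ| = 78.2°

Polar day requires cos H₀ = −tan φ tan δ ≤ −1, i.e. tan φ tan δ ≥ 1.
The boundary is |tan φ| · |tan δ| = 1, so |φ| = 90° − |δ| = 90° − 11.8° = 78.2° in the northern hemisphere.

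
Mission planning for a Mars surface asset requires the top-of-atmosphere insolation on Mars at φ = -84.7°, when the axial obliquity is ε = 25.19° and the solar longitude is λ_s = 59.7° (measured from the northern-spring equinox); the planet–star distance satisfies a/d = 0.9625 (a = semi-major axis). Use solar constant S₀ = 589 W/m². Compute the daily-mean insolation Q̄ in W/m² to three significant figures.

Solar declination: sin δ = sin ε · sin λ_s = sin 25.19° × sin 59.7° = 0.36748, so δ = +21.560°.
cos H₀ = −tan(-84.7°) tan(+21.560°) = 4.2593 ≥ 1 ⇒ polar night, H₀ = 0 and Q̄ = 0.
Inverse-square distance factor (a/d)² = 0.9625² = 0.926406.

Q̄ ≈ 0.00 W/m²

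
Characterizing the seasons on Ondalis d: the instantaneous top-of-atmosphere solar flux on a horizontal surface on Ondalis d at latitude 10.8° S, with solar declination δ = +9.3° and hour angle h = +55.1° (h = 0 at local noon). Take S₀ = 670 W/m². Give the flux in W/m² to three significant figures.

351 W/m²

cos θ_z = sin φ sin δ + cos φ cos δ cos h = -0.030282 + 0.554624 = 0.524342.
Flux = S₀ · cos θ_z = 670 × 0.524342 = 351.3 W/m².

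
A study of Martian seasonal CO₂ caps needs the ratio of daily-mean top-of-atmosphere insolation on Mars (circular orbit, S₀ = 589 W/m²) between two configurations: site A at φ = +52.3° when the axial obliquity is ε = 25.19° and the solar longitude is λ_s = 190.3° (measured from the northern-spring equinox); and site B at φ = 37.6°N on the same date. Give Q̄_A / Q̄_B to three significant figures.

Q̄_A / Q̄_B ≈ 0.721

— Configuration A (φ=+52.3°):
Solar declination: sin δ = sin ε · sin λ_s = sin 25.19° × sin 190.3° = -0.07610, so δ = -4.365°.
cos H₀ = −tan(+52.3°) tan(-4.365°) = 0.0988, H₀ = 1.4719 rad.
Bracket: H₀ sin φ sin δ + cos φ cos δ sin H₀ = 1.4719×0.79122×-0.07610 + 0.61153×0.99710×0.99511 = -0.088626 + 0.606775 = 0.518149.
Q̄ = (S₀/π) × [bracket] = (589/π) × 0.518149 = 97.145 W/m².
— Configuration B (φ=+37.6°):
cos H₀ = −tan(+37.6°) tan(-4.365°) = 0.0588, H₀ = 1.5120 rad.
Bracket: H₀ sin φ sin δ + cos φ cos δ sin H₀ = 1.5120×0.61015×-0.07610 + 0.79229×0.99710×0.99827 = -0.070206 + 0.788626 = 0.718420.
Q̄ = (S₀/π) × [bracket] = (589/π) × 0.718420 = 134.69 W/m².
Ratio Q̄_A / Q̄_B = 97.145 / 134.69 = 0.7212.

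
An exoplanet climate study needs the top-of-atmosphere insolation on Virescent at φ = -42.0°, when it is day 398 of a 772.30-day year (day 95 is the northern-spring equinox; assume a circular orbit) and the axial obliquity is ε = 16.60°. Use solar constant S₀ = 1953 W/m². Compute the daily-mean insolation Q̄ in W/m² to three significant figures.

Q̄ ≈ 344 W/m²

Solar longitude: λ_s = 360° × (398 − 95)/772.30 = 141.240°.
sin δ = sin 16.60° × sin 141.240° = 0.17886, so δ = +10.303°.
cos H₀ = −tan(-42.0°) tan(+10.303°) = 0.1637, H₀ = 1.4064 rad.
Bracket: H₀ sin φ sin δ + cos φ cos δ sin H₀ = 1.4064×-0.66913×0.17886 + 0.74314×0.98388×0.98651 = -0.168319 + 0.721297 = 0.552978.
Q̄ = (S₀/π) × [bracket] = (1953/π) × 0.552978 = 343.8 W/m².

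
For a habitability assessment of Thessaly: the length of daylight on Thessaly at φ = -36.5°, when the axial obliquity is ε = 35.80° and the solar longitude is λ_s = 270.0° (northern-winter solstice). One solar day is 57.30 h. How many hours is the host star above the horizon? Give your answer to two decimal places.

Solar declination: sin δ = sin ε · sin λ_s = sin 35.80° × sin 270.0° = -0.58496, so δ = -35.800°.
cos H₀ = −tan φ · tan δ = −tan(-36.5°) × tan(-35.800°) = -0.5337, so H₀ = 2.1337 rad = 122.25°.
Daylight = 2H₀/(2π) × 57.30 h = (2.1337/π) × 57.30 = 38.92 h.

38.92 h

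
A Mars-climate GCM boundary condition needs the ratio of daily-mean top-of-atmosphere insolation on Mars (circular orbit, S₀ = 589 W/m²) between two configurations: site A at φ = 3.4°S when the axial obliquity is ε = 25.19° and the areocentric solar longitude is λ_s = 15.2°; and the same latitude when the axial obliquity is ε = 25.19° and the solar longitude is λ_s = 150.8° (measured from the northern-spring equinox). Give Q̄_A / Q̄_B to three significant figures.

— Configuration A (φ=-3.4°):
sin δ = sin 25.19° × sin 15.2° = 0.11159, so δ = +6.407°.
cos H₀ = −tan(-3.4°) tan(+6.407°) = 0.0067, H₀ = 1.5641 rad.
Bracket: H₀ sin φ sin δ + cos φ cos δ sin H₀ = 1.5641×-0.05931×0.11159 + 0.99824×0.99375×0.99998 = -0.010352 + 0.991981 = 0.981629.
Q̄ = (S₀/π) × [bracket] = (589/π) × 0.981629 = 184.04 W/m².
— Configuration B (φ=-3.4°):
Solar declination: sin δ = sin ε · sin λ_s = sin 25.19° × sin 150.8° = 0.20764, so δ = +11.984°.
cos H₀ = −tan(-3.4°) tan(+11.984°) = 0.0126, H₀ = 1.5582 rad.
Bracket: H₀ sin φ sin δ + cos φ cos δ sin H₀ = 1.5582×-0.05931×0.20764 + 0.99824×0.97820×0.99992 = -0.019189 + 0.976400 = 0.957211.
Q̄ = (S₀/π) × [bracket] = (589/π) × 0.957211 = 179.46 W/m².
Ratio Q̄_A / Q̄_B = 184.04 / 179.46 = 1.026.

Q̄_A / Q̄_B ≈ 1.03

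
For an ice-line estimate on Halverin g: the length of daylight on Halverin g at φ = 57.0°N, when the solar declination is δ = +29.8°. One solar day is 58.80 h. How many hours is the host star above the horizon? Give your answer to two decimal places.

49.61 h

cos H₀ = −tan φ · tan δ = −tan(+57.0°) × tan(+29.800°) = -0.8819, so H₀ = 2.6507 rad = 151.87°.
Daylight = 2H₀/(2π) × 58.80 h = (2.6507/π) × 58.80 = 49.61 h.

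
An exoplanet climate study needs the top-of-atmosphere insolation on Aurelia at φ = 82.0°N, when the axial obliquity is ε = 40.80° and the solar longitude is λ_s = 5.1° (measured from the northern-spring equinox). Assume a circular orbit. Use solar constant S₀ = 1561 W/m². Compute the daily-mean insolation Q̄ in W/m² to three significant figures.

Solar declination: sin δ = sin ε · sin λ_s = sin 40.80° × sin 5.1° = 0.05809, so δ = +3.330°.
cos H₀ = −tan(+82.0°) tan(+3.330°) = -0.4140, H₀ = 1.9976 rad.
Bracket: H₀ sin φ sin δ + cos φ cos δ sin H₀ = 1.9976×0.99027×0.05809 + 0.13917×0.99831×0.91028 = 0.114912 + 0.126470 = 0.241382.
Q̄ = (S₀/π) × [bracket] = (1561/π) × 0.241382 = 119.9 W/m².

Q̄ ≈ 120 W/m²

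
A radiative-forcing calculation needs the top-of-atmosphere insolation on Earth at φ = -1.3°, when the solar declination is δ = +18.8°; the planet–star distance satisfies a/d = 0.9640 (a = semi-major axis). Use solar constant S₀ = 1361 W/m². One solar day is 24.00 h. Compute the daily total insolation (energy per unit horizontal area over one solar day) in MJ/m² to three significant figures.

32.5 MJ/m²

cos H₀ = −tan(-1.3°) tan(+18.800°) = 0.0077, H₀ = 1.5631 rad.
Bracket: H₀ sin φ sin δ + cos φ cos δ sin H₀ = 1.5631×-0.02269×0.32227 + 0.99974×0.94665×0.99997 = -0.011430 + 0.946375 = 0.934945.
Inverse-square distance factor (a/d)² = 0.9640² = 0.929296.
Q̄ = (S₀/π) × 0.929296 × [bracket] = (1361/π) × 0.929296 × 0.934945 = 376.40 W/m².
Daily total = Q̄ × 24.00 h × 3600 s/h = 376.40 × 24.00 × 3600 / 10⁶ = 32.52 MJ/m².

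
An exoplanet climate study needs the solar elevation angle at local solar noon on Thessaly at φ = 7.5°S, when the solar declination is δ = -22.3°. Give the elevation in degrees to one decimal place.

75.2°

At local noon the hour angle is zero, so the zenith angle equals |φ − δ| = |-7.5° − (-22.300°)| = 14.800°.
Elevation = 90° − 14.800° = 75.2°.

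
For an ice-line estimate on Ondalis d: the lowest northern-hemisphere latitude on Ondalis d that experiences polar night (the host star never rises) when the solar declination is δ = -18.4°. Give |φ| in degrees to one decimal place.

Polar night requires cos H₀ = −tan φ tan δ ≥ 1, i.e. tan φ tan δ ≤ −1.
The boundary is |tan φ| · |tan δ| = 1, so |φ| = 90° − |δ| = 90° − 18.4° = 71.6° in the northern hemisphere.

|φ| = 71.6°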